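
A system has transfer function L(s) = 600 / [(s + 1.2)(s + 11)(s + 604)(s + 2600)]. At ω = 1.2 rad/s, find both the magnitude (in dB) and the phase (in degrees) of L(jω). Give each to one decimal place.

|L| = -93.8 dB, ∠L = -51.4°

|j1.2 + 1.2| = √(1.2² + 1.2²) = 1.697
|j1.2 + 11| = √(1.2² + 11²) = 11.07
|j1.2 + 604| = √(1.2² + 604²) = 604
|j1.2 + 2600| = √(1.2² + 2600²) = 2600
|L(j1.2)| = 600 / (1.697 × 11.07 × 604 × 2600) = 2.0346e-05
20 log₁₀(2.0346e-05) = -93.83 dB
∠(j1.2 + 1.2) = arctan(1.2/1.2) = 45.00°
∠(j1.2 + 11) = arctan(1.2/11) = 6.23°
∠(j1.2 + 604) = arctan(1.2/604) = 0.11°
∠(j1.2 + 2600) = arctan(1.2/2600) = 0.03°
∠L(j1.2) = − (45.00° + 6.23° + 0.11° + 0.03°) = -51.37°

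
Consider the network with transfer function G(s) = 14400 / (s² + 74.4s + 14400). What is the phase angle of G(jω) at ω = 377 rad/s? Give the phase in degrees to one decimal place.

-167.6°

∠[(j377)² + 74.4(j377) + 14400] = ∠[-1.2773e+05 + j28049] = 167.61°
∠G(j377) = −167.61° = -167.61°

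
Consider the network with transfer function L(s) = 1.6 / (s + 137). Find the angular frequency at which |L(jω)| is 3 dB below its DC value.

For a single-pole low-pass, the −3 dB point is at the pole: ω = 137 rad/s.

137 rad/s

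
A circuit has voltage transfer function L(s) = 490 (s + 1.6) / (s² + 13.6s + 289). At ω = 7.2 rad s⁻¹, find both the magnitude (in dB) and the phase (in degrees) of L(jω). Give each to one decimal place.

|j7.2 + 1.6| = √(7.2² + 1.6²) = 7.376
|(j7.2)² + 13.6(j7.2) + 289| = |237.16 + j97.92| = 256.6
|L(j7.2)| = 490 × 7.376 / 256.6 = 14.086
20 log₁₀(14.086) = 22.98 dB
∠(j7.2 + 1.6) = arctan(7.2/1.6) = 77.47°
∠[(j7.2)² + 13.6(j7.2) + 289] = ∠[237.16 + j97.92] = 22.44°
∠L(j7.2) = 77.47° − 22.44° = 55.04°

|L| = 23.0 dB, ∠L = 55.0°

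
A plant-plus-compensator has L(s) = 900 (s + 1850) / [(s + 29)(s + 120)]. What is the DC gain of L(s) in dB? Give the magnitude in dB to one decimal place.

L(0) = 900 × 1850 / (29 × 120) = 478.45
20 log₁₀(478.45) = 53.60 dB

53.6 dB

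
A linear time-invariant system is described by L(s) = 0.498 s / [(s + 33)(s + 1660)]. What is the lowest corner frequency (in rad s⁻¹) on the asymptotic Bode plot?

33 rad s⁻¹

Break frequencies occur at each pole and zero magnitude: 33 rad s⁻¹, 1660 rad s⁻¹.
The lowest is 33 rad s⁻¹.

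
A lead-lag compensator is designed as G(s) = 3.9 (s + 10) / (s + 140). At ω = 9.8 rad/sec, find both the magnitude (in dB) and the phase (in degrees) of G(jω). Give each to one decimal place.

|j9.8 + 10| = √(9.8² + 10²) = 14
|j9.8 + 140| = √(9.8² + 140²) = 140.3
|G(j9.8)| = 3.9 × 14 / 140.3 = 0.38909
20 log₁₀(0.38909) = -8.20 dB
∠(j9.8 + 10) = arctan(9.8/10) = 44.42°
∠(j9.8 + 140) = arctan(9.8/140) = 4.00°
∠G(j9.8) = 44.42° − 4.00° = 40.42°

|G| = -8.2 dB, ∠G = 40.4°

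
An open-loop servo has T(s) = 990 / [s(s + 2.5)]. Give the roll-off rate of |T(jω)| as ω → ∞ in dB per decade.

-40 dB/decade

With 0 zeros and 2 poles, the high-frequency asymptotic slope is 20 × (0 − 2) = -40 dB/decade.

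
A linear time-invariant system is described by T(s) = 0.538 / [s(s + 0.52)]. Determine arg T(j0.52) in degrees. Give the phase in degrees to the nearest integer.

∠(j0.52 + 0.52) = arctan(0.52/0.52) = 45.00°
∠(j0.52) = 90.00°
∠T(j0.52) = − (45.00° + 90.00°) = -135.00°

-135°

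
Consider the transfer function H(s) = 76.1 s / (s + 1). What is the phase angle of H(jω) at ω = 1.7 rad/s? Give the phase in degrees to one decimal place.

∠(j1.7) = 90.00°
∠(j1.7 + 1) = arctan(1.7/1) = 59.53°
∠H(j1.7) = 90.00° − 59.53° = 30.47°

30.5°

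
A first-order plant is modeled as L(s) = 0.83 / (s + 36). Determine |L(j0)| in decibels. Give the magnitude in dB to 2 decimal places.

L(0) = 0.83 / 36 = 0.023056
20 log₁₀(0.023056) = -32.744 dB

-32.74 dB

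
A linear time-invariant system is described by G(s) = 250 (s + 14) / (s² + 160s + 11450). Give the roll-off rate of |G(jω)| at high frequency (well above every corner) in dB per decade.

With 1 zero and 2 poles, the high-frequency asymptotic slope is 20 × (1 − 2) = -20 dB/decade.

-20 dB/decade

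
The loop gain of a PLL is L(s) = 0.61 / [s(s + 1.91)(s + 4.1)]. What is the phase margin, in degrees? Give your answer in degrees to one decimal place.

Gain crossover: |L(jω)| = 1 at ω ≈ 0.0778 rad/s.
∠L(j0.0778) = −90° − arctan(0.0778/1.91) − arctan(0.0778/4.1) ≈ -93.42°
PM = 180° + (-93.42°) = 86.58°

86.6°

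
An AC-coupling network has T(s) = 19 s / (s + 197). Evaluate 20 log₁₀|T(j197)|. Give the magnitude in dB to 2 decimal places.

22.56 dB

|j197| = 197
|j197 + 197| = √(197² + 197²) = 278.6
|T(j197)| = 19 × 197 / 278.6 = 13.435
20 log₁₀(13.435) = 22.565 dB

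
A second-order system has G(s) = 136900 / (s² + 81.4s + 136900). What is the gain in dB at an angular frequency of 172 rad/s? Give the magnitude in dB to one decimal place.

|(j172)² + 81.4(j172) + 136900| = |1.0732e+05 + j14001| = 1.082e+05
|G(j172)| = 136900 / 1.082e+05 = 1.265
20 log₁₀(1.265) = 2.04 dB

2.0 dB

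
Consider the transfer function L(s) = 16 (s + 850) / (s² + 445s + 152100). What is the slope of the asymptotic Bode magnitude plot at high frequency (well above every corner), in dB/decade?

-20 dB/decade

With 1 zero and 2 poles, the high-frequency asymptotic slope is 20 × (1 − 2) = -20 dB/decade.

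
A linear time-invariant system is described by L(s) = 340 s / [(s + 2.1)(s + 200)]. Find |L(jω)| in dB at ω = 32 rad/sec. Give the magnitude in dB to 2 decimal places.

|j32| = 32
|j32 + 2.1| = √(32² + 2.1²) = 32.07
|j32 + 200| = √(32² + 200²) = 202.5
|L(j32)| = 340 × 32 / (32.07 × 202.5) = 1.675
20 log₁₀(1.675) = 4.481 dB

4.48 dB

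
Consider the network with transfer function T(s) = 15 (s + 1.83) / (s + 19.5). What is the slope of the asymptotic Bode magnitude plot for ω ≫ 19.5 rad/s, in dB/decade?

With 1 zero and 1 pole, the high-frequency asymptotic slope is 20 × (1 − 1) = 0 dB/decade.

0 dB/decade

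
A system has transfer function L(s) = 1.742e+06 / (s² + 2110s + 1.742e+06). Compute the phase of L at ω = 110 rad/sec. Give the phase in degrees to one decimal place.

∠[(j110)² + 2110(j110) + 1.742e+06] = ∠[1.7299e+06 + j2.321e+05] = 7.64°
∠L(j110) = −7.64° = -7.64°

-7.6°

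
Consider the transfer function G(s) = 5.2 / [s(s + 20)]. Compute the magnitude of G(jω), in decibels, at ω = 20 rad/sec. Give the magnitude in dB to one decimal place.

|j20 + 20| = √(20² + 20²) = 28.28
|j20| = 20
|G(j20)| = 5.2 / (28.28 × 20) = 0.0091924
20 log₁₀(0.0091924) = -40.73 dB

-40.7 dB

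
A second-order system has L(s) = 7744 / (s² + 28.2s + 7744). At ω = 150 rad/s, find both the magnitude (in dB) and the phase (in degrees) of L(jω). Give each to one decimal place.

|(j150)² + 28.2(j150) + 7744| = |-14756 + j4230| = 1.535e+04
|L(j150)| = 7744 / 1.535e+04 = 0.50448
20 log₁₀(0.50448) = -5.94 dB
∠[(j150)² + 28.2(j150) + 7744] = ∠[-14756 + j4230] = 164.00°
∠L(j150) = −164.00° = -164.00°

|L| = -5.9 dB, ∠L = -164.0°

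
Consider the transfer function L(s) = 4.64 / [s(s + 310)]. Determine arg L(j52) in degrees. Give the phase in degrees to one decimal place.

∠(j52 + 310) = arctan(52/310) = 9.52°
∠(j52) = 90.00°
∠L(j52) = − (9.52° + 90.00°) = -99.52°

-99.5°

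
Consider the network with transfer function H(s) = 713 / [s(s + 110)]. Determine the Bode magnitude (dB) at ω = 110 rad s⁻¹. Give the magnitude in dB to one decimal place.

-27.6 dB

|j110 + 110| = √(110² + 110²) = 155.6
|j110| = 110
|H(j110)| = 713 / (155.6 × 110) = 0.041667
20 log₁₀(0.041667) = -27.60 dB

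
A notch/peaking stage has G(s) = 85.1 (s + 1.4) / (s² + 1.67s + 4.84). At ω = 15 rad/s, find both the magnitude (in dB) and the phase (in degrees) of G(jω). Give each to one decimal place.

|j15 + 1.4| = √(15² + 1.4²) = 15.07
|(j15)² + 1.67(j15) + 4.84| = |-220.16 + j25.05| = 221.6
|G(j15)| = 85.1 × 15.07 / 221.6 = 5.7859
20 log₁₀(5.7859) = 15.25 dB
∠(j15 + 1.4) = arctan(15/1.4) = 84.67°
∠[(j15)² + 1.67(j15) + 4.84] = ∠[-220.16 + j25.05] = 173.51°
∠G(j15) = 84.67° − 173.51° = -88.84°

|G| = 15.2 dB, ∠G = -88.8°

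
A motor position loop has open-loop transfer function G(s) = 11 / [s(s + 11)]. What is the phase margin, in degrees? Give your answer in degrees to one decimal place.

Gain crossover: |G(jω)| = 1 at ω ≈ 0.996 rad s⁻¹.
∠G(j0.996) = −90° − arctan(0.996/11) ≈ -95.17°
PM = 180° + (-95.17°) = 84.83°

84.8 deg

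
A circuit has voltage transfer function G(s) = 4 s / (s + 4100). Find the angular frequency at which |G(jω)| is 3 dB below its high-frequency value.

For a single-pole high-pass, the −3 dB point is at the pole: ω = 4100 rad s⁻¹.

4100 rad s⁻¹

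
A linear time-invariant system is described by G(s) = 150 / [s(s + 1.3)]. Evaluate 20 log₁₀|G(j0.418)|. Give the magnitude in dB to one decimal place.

48.4 dB

|j0.418 + 1.3| = √(0.418² + 1.3²) = 1.366
|j0.418| = 0.418
|G(j0.418)| = 150 / (1.366 × 0.418) = 262.79
20 log₁₀(262.79) = 48.39 dB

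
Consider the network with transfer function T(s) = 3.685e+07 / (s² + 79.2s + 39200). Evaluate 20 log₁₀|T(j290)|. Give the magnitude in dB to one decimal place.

57.3 dB

|(j290)² + 79.2(j290) + 39200| = |-44900 + j22968| = 5.043e+04
|T(j290)| = 3.685e+07 / 5.043e+04 = 730.66
20 log₁₀(730.66) = 57.27 dB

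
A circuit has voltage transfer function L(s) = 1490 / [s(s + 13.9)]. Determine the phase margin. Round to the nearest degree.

20°

Gain crossover: |L(jω)| = 1 at ω ≈ 37.4 rad s⁻¹.
∠L(j37.4) = −90° − arctan(37.4/13.9) ≈ -159.60°
PM = 180° + (-159.60°) = 20.40°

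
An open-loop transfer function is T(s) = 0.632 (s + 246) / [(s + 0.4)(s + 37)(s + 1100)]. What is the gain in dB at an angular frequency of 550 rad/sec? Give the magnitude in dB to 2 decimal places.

|j550 + 246| = √(550² + 246²) = 602.5
|j550 + 0.4| = √(550² + 0.4²) = 550
|j550 + 37| = √(550² + 37²) = 551.2
|j550 + 1100| = √(550² + 1100²) = 1230
|T(j550)| = 0.632 × 602.5 / (550 × 551.2 × 1230) = 1.0212e-06
20 log₁₀(1.0212e-06) = -119.817 dB

-119.82 dB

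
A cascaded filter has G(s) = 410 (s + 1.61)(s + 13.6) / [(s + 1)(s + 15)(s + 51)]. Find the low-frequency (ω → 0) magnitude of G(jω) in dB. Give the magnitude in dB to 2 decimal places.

G(0) = 410 × 1.61 × 13.6 / (1 × 15 × 51) = 11.735
20 log₁₀(11.735) = 21.390 dB

21.39 dB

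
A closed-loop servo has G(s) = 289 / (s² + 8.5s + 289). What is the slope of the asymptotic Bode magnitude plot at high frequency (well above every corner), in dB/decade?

With 0 zeros and 2 poles, the high-frequency asymptotic slope is 20 × (0 − 2) = -40 dB/decade.

-40 dB/decade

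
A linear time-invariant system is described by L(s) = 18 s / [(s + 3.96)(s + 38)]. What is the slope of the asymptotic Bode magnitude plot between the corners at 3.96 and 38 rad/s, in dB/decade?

0 dB/decade

In this band the factors already past their corner are: 1 differentiator zero, pole at 3.96; net slope = 0 dB/decade.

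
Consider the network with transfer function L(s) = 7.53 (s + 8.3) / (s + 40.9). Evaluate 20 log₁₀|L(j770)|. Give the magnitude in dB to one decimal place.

17.5 dB

|j770 + 8.3| = √(770² + 8.3²) = 770
|j770 + 40.9| = √(770² + 40.9²) = 771.1
|L(j770)| = 7.53 × 770 / 771.1 = 7.5198
20 log₁₀(7.5198) = 17.52 dB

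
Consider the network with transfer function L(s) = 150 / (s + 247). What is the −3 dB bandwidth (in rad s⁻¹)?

247 rad s⁻¹

For a single-pole low-pass, the −3 dB point is at the pole: ω = 247 rad s⁻¹.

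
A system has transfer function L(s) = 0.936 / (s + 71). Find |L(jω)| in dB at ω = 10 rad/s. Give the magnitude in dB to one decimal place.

|j10 + 71| = √(10² + 71²) = 71.7
|L(j10)| = 0.936 / 71.7 = 0.013054
20 log₁₀(0.013054) = -37.68 dB

-37.7 dB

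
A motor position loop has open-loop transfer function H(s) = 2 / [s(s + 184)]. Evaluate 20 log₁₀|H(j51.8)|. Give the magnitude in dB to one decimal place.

|j51.8 + 184| = √(51.8² + 184²) = 191.2
|j51.8| = 51.8
|H(j51.8)| = 2 / (191.2 × 51.8) = 0.00020199
20 log₁₀(0.00020199) = -73.89 dB

-73.9 dB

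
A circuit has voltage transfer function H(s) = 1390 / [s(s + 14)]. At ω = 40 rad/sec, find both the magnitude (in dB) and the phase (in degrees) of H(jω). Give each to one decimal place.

|j40 + 14| = √(40² + 14²) = 42.38
|j40| = 40
|H(j40)| = 1390 / (42.38 × 40) = 0.81998
20 log₁₀(0.81998) = -1.72 dB
∠(j40 + 14) = arctan(40/14) = 70.71°
∠(j40) = 90.00°
∠H(j40) = − (70.71° + 90.00°) = -160.71°

|H| = -1.7 dB, ∠H = -160.7°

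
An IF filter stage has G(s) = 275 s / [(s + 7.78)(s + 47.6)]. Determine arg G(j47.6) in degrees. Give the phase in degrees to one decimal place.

-35.7°

∠(j47.6) = 90.00°
∠(j47.6 + 7.78) = arctan(47.6/7.78) = 80.72°
∠(j47.6 + 47.6) = arctan(47.6/47.6) = 45.00°
∠G(j47.6) = 90.00° − (80.72° + 45.00°) = -35.72°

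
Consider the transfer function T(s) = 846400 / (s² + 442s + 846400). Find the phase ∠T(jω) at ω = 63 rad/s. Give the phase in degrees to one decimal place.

∠[(j63)² + 442(j63) + 846400] = ∠[8.4243e+05 + j27846] = 1.89°
∠T(j63) = −1.89° = -1.89°

-1.9°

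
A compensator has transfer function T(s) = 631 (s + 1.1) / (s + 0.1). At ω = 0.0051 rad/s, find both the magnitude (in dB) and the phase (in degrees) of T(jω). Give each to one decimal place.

|T| = 76.8 dB, ∠T = -2.7°

|j0.0051 + 1.1| = √(0.0051² + 1.1²) = 1.1
|j0.0051 + 0.1| = √(0.0051² + 0.1²) = 0.1001
|T(j0.0051)| = 631 × 1.1 / 0.1001 = 6932.1
20 log₁₀(6932.1) = 76.82 dB
∠(j0.0051 + 1.1) = arctan(0.0051/1.1) = 0.27°
∠(j0.0051 + 0.1) = arctan(0.0051/0.1) = 2.92°
∠T(j0.0051) = 0.27° − 2.92° = -2.65°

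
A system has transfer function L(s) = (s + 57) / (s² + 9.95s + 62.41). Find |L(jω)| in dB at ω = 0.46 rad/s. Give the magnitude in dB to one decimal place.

-0.8 dB

|j0.46 + 57| = √(0.46² + 57²) = 57
|(j0.46)² + 9.95(j0.46) + 62.41| = |62.198 + j4.577| = 62.37
|L(j0.46)| = 1 × 57 / 62.37 = 0.91398
20 log₁₀(0.91398) = -0.78 dB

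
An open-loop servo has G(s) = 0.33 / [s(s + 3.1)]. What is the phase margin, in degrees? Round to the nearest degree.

88°

Gain crossover: |G(jω)| = 1 at ω ≈ 0.106 rad s⁻¹.
∠G(j0.106) = −90° − arctan(0.106/3.1) ≈ -91.97°
PM = 180° + (-91.97°) = 88.03°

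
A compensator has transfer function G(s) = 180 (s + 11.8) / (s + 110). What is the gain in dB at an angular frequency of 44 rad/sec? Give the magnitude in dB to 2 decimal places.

36.80 dB

|j44 + 11.8| = √(44² + 11.8²) = 45.55
|j44 + 110| = √(44² + 110²) = 118.5
|G(j44)| = 180 × 45.55 / 118.5 = 69.213
20 log₁₀(69.213) = 36.804 dB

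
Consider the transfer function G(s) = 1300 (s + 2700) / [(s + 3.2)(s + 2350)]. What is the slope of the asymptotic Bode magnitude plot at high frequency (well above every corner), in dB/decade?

With 1 zero and 2 poles, the high-frequency asymptotic slope is 20 × (1 − 2) = -20 dB/decade.

-20 dB/decade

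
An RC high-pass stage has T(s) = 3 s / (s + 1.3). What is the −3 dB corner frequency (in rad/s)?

1.3 rad/s

For a single-pole high-pass, the −3 dB point is at the pole: ω = 1.3 rad/s.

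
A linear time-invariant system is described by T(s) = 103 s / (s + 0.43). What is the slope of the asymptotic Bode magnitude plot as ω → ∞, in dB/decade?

With 1 zero and 1 pole, the high-frequency asymptotic slope is 20 × (1 − 1) = 0 dB/decade.

0 dB/decade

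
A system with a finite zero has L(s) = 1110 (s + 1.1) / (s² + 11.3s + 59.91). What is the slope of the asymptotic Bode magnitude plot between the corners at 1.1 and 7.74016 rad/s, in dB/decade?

20 dB/decade

In this band the factors already past their corner are: zero at 1.1; net slope = 20 dB/decade.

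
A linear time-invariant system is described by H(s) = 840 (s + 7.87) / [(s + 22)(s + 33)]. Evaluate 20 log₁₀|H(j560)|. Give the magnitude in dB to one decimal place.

|j560 + 7.87| = √(560² + 7.87²) = 560.1
|j560 + 22| = √(560² + 22²) = 560.4
|j560 + 33| = √(560² + 33²) = 561
|H(j560)| = 840 × 560.1 / (560.4 × 561) = 1.4964
20 log₁₀(1.4964) = 3.50 dB

3.5 dB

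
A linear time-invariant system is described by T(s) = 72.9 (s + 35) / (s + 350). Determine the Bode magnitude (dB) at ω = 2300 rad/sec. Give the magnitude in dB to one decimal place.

37.2 dB

|j2300 + 35| = √(2300² + 35²) = 2300
|j2300 + 350| = √(2300² + 350²) = 2326
|T(j2300)| = 72.9 × 2300 / 2326 = 72.079
20 log₁₀(72.079) = 37.16 dB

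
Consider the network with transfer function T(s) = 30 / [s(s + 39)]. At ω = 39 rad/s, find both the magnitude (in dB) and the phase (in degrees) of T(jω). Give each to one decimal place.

|T| = -37.1 dB, ∠T = -135.0°

|j39 + 39| = √(39² + 39²) = 55.15
|j39| = 39
|T(j39)| = 30 / (55.15 × 39) = 0.013947
20 log₁₀(0.013947) = -37.11 dB
∠(j39 + 39) = arctan(39/39) = 45.00°
∠(j39) = 90.00°
∠T(j39) = − (45.00° + 90.00°) = -135.00°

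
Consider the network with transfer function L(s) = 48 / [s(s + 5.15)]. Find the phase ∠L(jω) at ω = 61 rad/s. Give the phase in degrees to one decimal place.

-175.2°

∠(j61 + 5.15) = arctan(61/5.15) = 85.17°
∠(j61) = 90.00°
∠L(j61) = − (85.17° + 90.00°) = -175.17°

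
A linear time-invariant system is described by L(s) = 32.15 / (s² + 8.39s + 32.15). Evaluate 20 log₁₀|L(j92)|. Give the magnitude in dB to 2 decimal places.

-48.41 dB

|(j92)² + 8.39(j92) + 32.15| = |-8431.9 + j771.88| = 8467
|L(j92)| = 32.15 / 8467 = 0.003797
20 log₁₀(0.003797) = -48.411 dB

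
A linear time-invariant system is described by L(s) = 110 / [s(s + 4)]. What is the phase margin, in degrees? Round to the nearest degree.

22°

Gain crossover: |L(jω)| = 1 at ω ≈ 10.1 rad/sec.
∠L(j10.1) = −90° − arctan(10.1/4) ≈ -158.42°
PM = 180° + (-158.42°) = 21.58°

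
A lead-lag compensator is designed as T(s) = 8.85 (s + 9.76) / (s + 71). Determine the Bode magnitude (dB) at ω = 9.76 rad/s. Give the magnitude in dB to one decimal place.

|j9.76 + 9.76| = √(9.76² + 9.76²) = 13.8
|j9.76 + 71| = √(9.76² + 71²) = 71.67
|T(j9.76)| = 8.85 × 13.8 / 71.67 = 1.7045
20 log₁₀(1.7045) = 4.63 dB

4.6 dB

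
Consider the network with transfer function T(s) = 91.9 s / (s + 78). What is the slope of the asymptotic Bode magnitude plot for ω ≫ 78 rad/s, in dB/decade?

With 1 zero and 1 pole, the high-frequency asymptotic slope is 20 × (1 − 1) = 0 dB/decade.

0 dB/decade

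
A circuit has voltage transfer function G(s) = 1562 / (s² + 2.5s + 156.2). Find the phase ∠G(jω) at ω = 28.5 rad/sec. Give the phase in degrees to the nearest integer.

∠[(j28.5)² + 2.5(j28.5) + 156.2] = ∠[-656.05 + j71.25] = 173.80°
∠G(j28.5) = −173.80° = -173.80°

-174 deg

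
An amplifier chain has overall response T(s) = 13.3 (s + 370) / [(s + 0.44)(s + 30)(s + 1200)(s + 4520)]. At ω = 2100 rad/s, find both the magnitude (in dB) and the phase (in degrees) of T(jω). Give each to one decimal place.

|j2100 + 370| = √(2100² + 370²) = 2132
|j2100 + 0.44| = √(2100² + 0.44²) = 2100
|j2100 + 30| = √(2100² + 30²) = 2100
|j2100 + 1200| = √(2100² + 1200²) = 2419
|j2100 + 4520| = √(2100² + 4520²) = 4984
|T(j2100)| = 13.3 × 2132 / (2100 × 2100 × 2419 × 4984) = 5.3342e-10
20 log₁₀(5.3342e-10) = -185.46 dB
∠(j2100 + 370) = arctan(2100/370) = 80.01°
∠(j2100 + 0.44) = arctan(2100/0.44) = 89.99°
∠(j2100 + 30) = arctan(2100/30) = 89.18°
∠(j2100 + 1200) = arctan(2100/1200) = 60.26°
∠(j2100 + 4520) = arctan(2100/4520) = 24.92°
∠T(j2100) = 80.01° − (89.99° + 89.18° + 60.26° + 24.92°) = -184.34°

|T| = -185.5 dB, ∠T = -184.3 deg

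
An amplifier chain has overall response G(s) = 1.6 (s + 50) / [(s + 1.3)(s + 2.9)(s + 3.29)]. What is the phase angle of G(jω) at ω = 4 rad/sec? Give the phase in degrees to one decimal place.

∠(j4 + 50) = arctan(4/50) = 4.57°
∠(j4 + 1.3) = arctan(4/1.3) = 72.00°
∠(j4 + 2.9) = arctan(4/2.9) = 54.06°
∠(j4 + 3.29) = arctan(4/3.29) = 50.56°
∠G(j4) = 4.57° − (72.00° + 54.06° + 50.56°) = -172.04°

-172.0°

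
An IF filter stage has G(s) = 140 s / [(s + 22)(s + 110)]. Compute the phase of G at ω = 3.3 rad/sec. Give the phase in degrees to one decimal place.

∠(j3.3) = 90.00°
∠(j3.3 + 22) = arctan(3.3/22) = 8.53°
∠(j3.3 + 110) = arctan(3.3/110) = 1.72°
∠G(j3.3) = 90.00° − (8.53° + 1.72°) = 79.75°

79.8 deg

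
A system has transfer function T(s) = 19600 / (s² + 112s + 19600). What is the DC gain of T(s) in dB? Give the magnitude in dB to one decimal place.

0.0 dB

T(0) = 19600 / 19600 = 1
20 log₁₀(1) = 0.00 dB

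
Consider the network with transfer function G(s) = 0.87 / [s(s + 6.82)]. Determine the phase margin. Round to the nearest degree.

89°

Gain crossover: |G(jω)| = 1 at ω ≈ 0.128 rad/s.
∠G(j0.128) = −90° − arctan(0.128/6.82) ≈ -91.07°
PM = 180° + (-91.07°) = 88.93°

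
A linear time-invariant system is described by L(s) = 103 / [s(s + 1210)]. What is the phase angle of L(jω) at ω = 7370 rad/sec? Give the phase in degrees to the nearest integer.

∠(j7370 + 1210) = arctan(7370/1210) = 80.68°
∠(j7370) = 90.00°
∠L(j7370) = − (80.68° + 90.00°) = -170.68°

-171°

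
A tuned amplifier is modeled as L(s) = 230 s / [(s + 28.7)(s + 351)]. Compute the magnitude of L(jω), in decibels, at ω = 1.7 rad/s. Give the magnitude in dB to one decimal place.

-28.2 dB

|j1.7| = 1.7
|j1.7 + 28.7| = √(1.7² + 28.7²) = 28.75
|j1.7 + 351| = √(1.7² + 351²) = 351
|L(j1.7)| = 230 × 1.7 / (28.75 × 351) = 0.038746
20 log₁₀(0.038746) = -28.24 dB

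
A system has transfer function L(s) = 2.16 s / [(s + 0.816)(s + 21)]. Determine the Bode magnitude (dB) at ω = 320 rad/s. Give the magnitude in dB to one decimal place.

|j320| = 320
|j320 + 0.816| = √(320² + 0.816²) = 320
|j320 + 21| = √(320² + 21²) = 320.7
|L(j320)| = 2.16 × 320 / (320 × 320.7) = 0.0067355
20 log₁₀(0.0067355) = -43.43 dB

-43.4 dB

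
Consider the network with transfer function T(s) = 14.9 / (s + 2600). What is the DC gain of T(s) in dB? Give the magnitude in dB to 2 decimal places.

T(0) = 14.9 / 2600 = 0.0057308
20 log₁₀(0.0057308) = -44.836 dB

-44.84 dB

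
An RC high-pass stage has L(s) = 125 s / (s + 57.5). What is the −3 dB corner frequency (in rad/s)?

For a single-pole high-pass, the −3 dB point is at the pole: ω = 57.5 rad/s.

57.5 rad/s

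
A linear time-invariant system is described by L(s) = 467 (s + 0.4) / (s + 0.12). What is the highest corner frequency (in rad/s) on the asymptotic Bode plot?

0.4 rad/s

Break frequencies occur at each pole and zero magnitude: 0.12 rad/s, 0.4 rad/s.
The highest is 0.4 rad/s.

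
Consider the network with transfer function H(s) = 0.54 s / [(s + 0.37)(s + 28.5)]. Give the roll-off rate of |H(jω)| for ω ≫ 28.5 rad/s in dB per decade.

-20 dB/decade

With 1 zero and 2 poles, the high-frequency asymptotic slope is 20 × (1 − 2) = -20 dB/decade.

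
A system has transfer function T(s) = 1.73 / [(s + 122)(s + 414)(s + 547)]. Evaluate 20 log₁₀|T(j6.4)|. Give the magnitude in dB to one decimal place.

|j6.4 + 122| = √(6.4² + 122²) = 122.2
|j6.4 + 414| = √(6.4² + 414²) = 414
|j6.4 + 547| = √(6.4² + 547²) = 547
|T(j6.4)| = 1.73 / (122.2 × 414 × 547) = 6.252e-08
20 log₁₀(6.252e-08) = -144.08 dB

-144.1 dB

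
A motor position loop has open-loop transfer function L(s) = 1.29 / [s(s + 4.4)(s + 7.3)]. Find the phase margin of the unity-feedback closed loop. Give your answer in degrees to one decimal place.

89.2 deg

Gain crossover: |L(jω)| = 1 at ω ≈ 0.0402 rad/sec.
∠L(j0.0402) = −90° − arctan(0.0402/4.4) − arctan(0.0402/7.3) ≈ -90.84°
PM = 180° + (-90.84°) = 89.16°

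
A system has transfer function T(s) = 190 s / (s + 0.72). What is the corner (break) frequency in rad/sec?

0.72 rad/sec

The single real pole at s = −0.72 gives a corner at ω = 0.72 rad/sec.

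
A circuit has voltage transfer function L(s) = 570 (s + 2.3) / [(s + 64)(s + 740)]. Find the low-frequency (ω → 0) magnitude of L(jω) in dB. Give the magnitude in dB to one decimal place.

L(0) = 570 × 2.3 / (64 × 740) = 0.027682
20 log₁₀(0.027682) = -31.16 dB

-31.2 dB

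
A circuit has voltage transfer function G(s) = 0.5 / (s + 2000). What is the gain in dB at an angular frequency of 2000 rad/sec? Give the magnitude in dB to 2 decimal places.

|j2000 + 2000| = √(2000² + 2000²) = 2828
|G(j2000)| = 0.5 / 2828 = 0.00017678
20 log₁₀(0.00017678) = -75.051 dB

-75.05 dB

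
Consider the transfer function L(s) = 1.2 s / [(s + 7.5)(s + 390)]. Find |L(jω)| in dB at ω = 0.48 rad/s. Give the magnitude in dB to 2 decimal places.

-74.13 dB

|j0.48| = 0.48
|j0.48 + 7.5| = √(0.48² + 7.5²) = 7.515
|j0.48 + 390| = √(0.48² + 390²) = 390
|L(j0.48)| = 1.2 × 0.48 / (7.515 × 390) = 0.00019652
20 log₁₀(0.00019652) = -74.132 dB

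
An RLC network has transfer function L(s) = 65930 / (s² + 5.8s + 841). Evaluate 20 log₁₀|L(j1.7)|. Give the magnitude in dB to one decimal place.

37.9 dB

|(j1.7)² + 5.8(j1.7) + 841| = |838.11 + j9.86| = 838.2
|L(j1.7)| = 65930 / 838.2 = 78.66
20 log₁₀(78.66) = 37.92 dB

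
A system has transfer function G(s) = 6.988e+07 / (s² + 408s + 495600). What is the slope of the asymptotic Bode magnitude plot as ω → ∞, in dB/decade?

With 0 zeros and 2 poles, the high-frequency asymptotic slope is 20 × (0 − 2) = -40 dB/decade.

-40 dB/decade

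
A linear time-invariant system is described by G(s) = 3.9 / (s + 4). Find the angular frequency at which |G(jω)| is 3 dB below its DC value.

For a single-pole low-pass, the −3 dB point is at the pole: ω = 4 rad/sec.

4 rad/sec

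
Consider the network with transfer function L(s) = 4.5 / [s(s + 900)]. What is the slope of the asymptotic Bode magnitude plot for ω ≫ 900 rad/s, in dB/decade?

With 0 zeros and 2 poles, the high-frequency asymptotic slope is 20 × (0 − 2) = -40 dB/decade.

-40 dB/decade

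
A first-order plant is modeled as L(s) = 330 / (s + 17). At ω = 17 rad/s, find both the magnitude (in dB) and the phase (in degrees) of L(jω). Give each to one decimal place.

|L| = 22.8 dB, ∠L = -45.0°

|j17 + 17| = √(17² + 17²) = 24.04
|L(j17)| = 330 / 24.04 = 13.726
20 log₁₀(13.726) = 22.75 dB
∠(j17 + 17) = arctan(17/17) = 45.00°
∠L(j17) = −45.00° = -45.00°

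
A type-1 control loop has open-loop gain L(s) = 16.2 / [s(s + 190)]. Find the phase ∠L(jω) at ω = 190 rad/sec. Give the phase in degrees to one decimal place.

-135.0 deg

∠(j190 + 190) = arctan(190/190) = 45.00°
∠(j190) = 90.00°
∠L(j190) = − (45.00° + 90.00°) = -135.00°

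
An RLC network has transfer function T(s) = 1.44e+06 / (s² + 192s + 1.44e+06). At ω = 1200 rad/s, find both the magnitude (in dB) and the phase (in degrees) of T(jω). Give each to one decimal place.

|T| = 15.9 dB, ∠T = -90.0°

|(j1200)² + 192(j1200) + 1.44e+06| = |0 + j2.304e+05| = 2.304e+05
|T(j1200)| = 1.44e+06 / 2.304e+05 = 6.25
20 log₁₀(6.25) = 15.92 dB
∠[(j1200)² + 192(j1200) + 1.44e+06] = ∠[0 + j2.304e+05] = 90.00°
∠T(j1200) = −90.00° = -90.00°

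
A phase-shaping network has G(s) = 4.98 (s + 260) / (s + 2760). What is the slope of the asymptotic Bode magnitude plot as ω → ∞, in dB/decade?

With 1 zero and 1 pole, the high-frequency asymptotic slope is 20 × (1 − 1) = 0 dB/decade.

0 dB/decade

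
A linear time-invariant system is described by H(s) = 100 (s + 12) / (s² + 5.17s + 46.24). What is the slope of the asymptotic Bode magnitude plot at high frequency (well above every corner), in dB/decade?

With 1 zero and 2 poles, the high-frequency asymptotic slope is 20 × (1 − 2) = -20 dB/decade.

-20 dB/decade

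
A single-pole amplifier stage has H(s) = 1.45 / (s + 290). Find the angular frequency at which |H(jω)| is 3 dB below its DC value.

For a single-pole low-pass, the −3 dB point is at the pole: ω = 290 rad/sec.

290 rad/sec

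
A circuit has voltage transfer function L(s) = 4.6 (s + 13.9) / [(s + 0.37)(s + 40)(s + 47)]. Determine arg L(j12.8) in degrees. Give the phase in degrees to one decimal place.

∠(j12.8 + 13.9) = arctan(12.8/13.9) = 42.64°
∠(j12.8 + 0.37) = arctan(12.8/0.37) = 88.34°
∠(j12.8 + 40) = arctan(12.8/40) = 17.74°
∠(j12.8 + 47) = arctan(12.8/47) = 15.23°
∠L(j12.8) = 42.64° − (88.34° + 17.74° + 15.23°) = -78.68°

-78.7°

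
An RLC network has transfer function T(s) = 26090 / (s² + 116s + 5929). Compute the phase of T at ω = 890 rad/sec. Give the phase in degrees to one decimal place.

-172.5°

∠[(j890)² + 116(j890) + 5929] = ∠[-7.8617e+05 + j1.0324e+05] = 172.52°
∠T(j890) = −172.52° = -172.52°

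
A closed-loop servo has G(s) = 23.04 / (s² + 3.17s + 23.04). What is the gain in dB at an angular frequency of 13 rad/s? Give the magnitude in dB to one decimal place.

-16.4 dB

|(j13)² + 3.17(j13) + 23.04| = |-145.96 + j41.21| = 151.7
|G(j13)| = 23.04 / 151.7 = 0.15191
20 log₁₀(0.15191) = -16.37 dB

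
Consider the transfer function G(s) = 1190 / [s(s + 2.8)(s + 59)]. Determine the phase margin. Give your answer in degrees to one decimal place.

30.6°

Gain crossover: |G(jω)| = 1 at ω ≈ 4.07 rad/sec.
∠G(j4.07) = −90° − arctan(4.07/2.8) − arctan(4.07/59) ≈ -149.43°
PM = 180° + (-149.43°) = 30.57°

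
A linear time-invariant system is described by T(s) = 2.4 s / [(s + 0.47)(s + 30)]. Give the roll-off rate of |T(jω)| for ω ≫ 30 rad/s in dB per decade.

-20 dB/decade

With 1 zero and 2 poles, the high-frequency asymptotic slope is 20 × (1 − 2) = -20 dB/decade.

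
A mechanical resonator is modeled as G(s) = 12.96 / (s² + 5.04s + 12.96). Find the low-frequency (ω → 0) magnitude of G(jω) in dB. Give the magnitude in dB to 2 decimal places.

G(0) = 12.96 / 12.96 = 1
20 log₁₀(1) = 0.000 dB

0.00 dB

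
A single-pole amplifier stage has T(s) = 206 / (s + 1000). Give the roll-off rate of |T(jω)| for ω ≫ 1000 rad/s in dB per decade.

-20 dB/decade

With 0 zeros and 1 pole, the high-frequency asymptotic slope is 20 × (0 − 1) = -20 dB/decade.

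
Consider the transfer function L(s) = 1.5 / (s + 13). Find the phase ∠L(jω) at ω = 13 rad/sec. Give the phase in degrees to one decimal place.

-45.0°

∠(j13 + 13) = arctan(13/13) = 45.00°
∠L(j13) = −45.00° = -45.00°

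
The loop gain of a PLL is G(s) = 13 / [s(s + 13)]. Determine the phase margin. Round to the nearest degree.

86°

Gain crossover: |G(jω)| = 1 at ω ≈ 0.997 rad/s.
∠G(j0.997) = −90° − arctan(0.997/13) ≈ -94.39°
PM = 180° + (-94.39°) = 85.61°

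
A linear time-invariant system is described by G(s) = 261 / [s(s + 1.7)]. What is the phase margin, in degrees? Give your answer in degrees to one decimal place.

Gain crossover: |G(jω)| = 1 at ω ≈ 16.1 rad s⁻¹.
∠G(j16.1) = −90° − arctan(16.1/1.7) ≈ -173.98°
PM = 180° + (-173.98°) = 6.02°

6.0°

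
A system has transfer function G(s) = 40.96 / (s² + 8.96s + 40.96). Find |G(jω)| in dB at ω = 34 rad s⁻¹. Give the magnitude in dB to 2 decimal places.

-29.01 dB

|(j34)² + 8.96(j34) + 40.96| = |-1115 + j304.64| = 1156
|G(j34)| = 40.96 / 1156 = 0.035435
20 log₁₀(0.035435) = -29.011 dB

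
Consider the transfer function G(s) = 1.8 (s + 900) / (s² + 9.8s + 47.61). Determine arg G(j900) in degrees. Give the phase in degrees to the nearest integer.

-134°

∠(j900 + 900) = arctan(900/900) = 45.00°
∠[(j900)² + 9.8(j900) + 47.61] = ∠[-8.0995e+05 + j8820] = 179.38°
∠G(j900) = 45.00° − 179.38° = -134.38°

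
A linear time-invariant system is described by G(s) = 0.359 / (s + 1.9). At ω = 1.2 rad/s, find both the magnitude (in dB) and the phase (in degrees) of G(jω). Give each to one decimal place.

|G| = -15.9 dB, ∠G = -32.3°

|j1.2 + 1.9| = √(1.2² + 1.9²) = 2.247
|G(j1.2)| = 0.359 / 2.247 = 0.15975
20 log₁₀(0.15975) = -15.93 dB
∠(j1.2 + 1.9) = arctan(1.2/1.9) = 32.28°
∠G(j1.2) = −32.28° = -32.28°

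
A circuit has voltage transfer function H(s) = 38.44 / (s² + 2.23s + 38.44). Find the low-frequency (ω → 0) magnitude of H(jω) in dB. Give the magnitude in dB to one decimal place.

0.0 dB

H(0) = 38.44 / 38.44 = 1
20 log₁₀(1) = 0.00 dB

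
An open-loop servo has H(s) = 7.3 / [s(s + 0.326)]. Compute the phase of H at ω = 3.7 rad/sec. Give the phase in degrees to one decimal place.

∠(j3.7 + 0.326) = arctan(3.7/0.326) = 84.96°
∠(j3.7) = 90.00°
∠H(j3.7) = − (84.96° + 90.00°) = -174.96°

-175.0°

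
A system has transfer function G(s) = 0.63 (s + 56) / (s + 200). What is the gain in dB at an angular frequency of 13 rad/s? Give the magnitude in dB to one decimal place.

|j13 + 56| = √(13² + 56²) = 57.49
|j13 + 200| = √(13² + 200²) = 200.4
|G(j13)| = 0.63 × 57.49 / 200.4 = 0.18071
20 log₁₀(0.18071) = -14.86 dB

-14.9 dB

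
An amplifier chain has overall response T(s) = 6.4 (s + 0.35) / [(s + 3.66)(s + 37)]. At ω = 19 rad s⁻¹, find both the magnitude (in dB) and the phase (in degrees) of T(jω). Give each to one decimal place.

|j19 + 0.35| = √(19² + 0.35²) = 19
|j19 + 3.66| = √(19² + 3.66²) = 19.35
|j19 + 37| = √(19² + 37²) = 41.59
|T(j19)| = 6.4 × 19 / (19.35 × 41.59) = 0.15112
20 log₁₀(0.15112) = -16.41 dB
∠(j19 + 0.35) = arctan(19/0.35) = 88.94°
∠(j19 + 3.66) = arctan(19/3.66) = 79.10°
∠(j19 + 37) = arctan(19/37) = 27.18°
∠T(j19) = 88.94° − (79.10° + 27.18°) = -17.33°

|T| = -16.4 dB, ∠T = -17.3°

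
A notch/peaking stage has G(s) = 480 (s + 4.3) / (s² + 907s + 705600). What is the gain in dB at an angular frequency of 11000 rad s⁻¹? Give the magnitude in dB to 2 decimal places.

|j11000 + 4.3| = √(11000² + 4.3²) = 1.1e+04
|(j11000)² + 907(j11000) + 705600| = |-1.2029e+08 + j9.977e+06| = 1.207e+08
|G(j11000)| = 480 × 1.1e+04 / 1.207e+08 = 0.043742
20 log₁₀(0.043742) = -27.182 dB

-27.18 dB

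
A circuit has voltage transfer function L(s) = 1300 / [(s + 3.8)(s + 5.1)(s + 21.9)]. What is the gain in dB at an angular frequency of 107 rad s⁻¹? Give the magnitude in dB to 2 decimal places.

-59.68 dB

|j107 + 3.8| = √(107² + 3.8²) = 107.1
|j107 + 5.1| = √(107² + 5.1²) = 107.1
|j107 + 21.9| = √(107² + 21.9²) = 109.2
|L(j107)| = 1300 / (107.1 × 107.1 × 109.2) = 0.0010378
20 log₁₀(0.0010378) = -59.678 dB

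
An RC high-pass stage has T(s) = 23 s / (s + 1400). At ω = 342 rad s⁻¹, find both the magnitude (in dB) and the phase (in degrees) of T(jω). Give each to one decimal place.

|j342| = 342
|j342 + 1400| = √(342² + 1400²) = 1441
|T(j342)| = 23 × 342 / 1441 = 5.4581
20 log₁₀(5.4581) = 14.74 dB
∠(j342) = 90.00°
∠(j342 + 1400) = arctan(342/1400) = 13.73°
∠T(j342) = 90.00° − 13.73° = 76.27°

|T| = 14.7 dB, ∠T = 76.3 deg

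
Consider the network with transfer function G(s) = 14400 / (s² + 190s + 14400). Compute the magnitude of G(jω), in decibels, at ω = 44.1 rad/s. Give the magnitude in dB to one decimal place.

|(j44.1)² + 190(j44.1) + 14400| = |12455 + j8379| = 1.501e+04
|G(j44.1)| = 14400 / 1.501e+04 = 0.95928
20 log₁₀(0.95928) = -0.36 dB

-0.4 dB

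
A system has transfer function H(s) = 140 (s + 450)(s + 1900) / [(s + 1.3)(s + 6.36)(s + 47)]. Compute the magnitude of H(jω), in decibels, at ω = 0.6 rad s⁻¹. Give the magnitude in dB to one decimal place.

108.9 dB

|j0.6 + 450| = √(0.6² + 450²) = 450
|j0.6 + 1900| = √(0.6² + 1900²) = 1900
|j0.6 + 1.3| = √(0.6² + 1.3²) = 1.432
|j0.6 + 6.36| = √(0.6² + 6.36²) = 6.388
|j0.6 + 47| = √(0.6² + 47²) = 47
|H(j0.6)| = 140 × 450 × 1900 / (1.432 × 6.388 × 47) = 2.7842e+05
20 log₁₀(2.7842e+05) = 108.89 dB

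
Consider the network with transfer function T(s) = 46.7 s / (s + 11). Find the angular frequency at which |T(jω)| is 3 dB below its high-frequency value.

For a single-pole high-pass, the −3 dB point is at the pole: ω = 11 rad/s.

11 rad/s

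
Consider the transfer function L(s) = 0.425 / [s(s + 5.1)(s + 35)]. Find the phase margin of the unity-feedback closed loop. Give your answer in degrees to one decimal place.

Gain crossover: |L(jω)| = 1 at ω ≈ 0.00238 rad/sec.
∠L(j0.00238) = −90° − arctan(0.00238/5.1) − arctan(0.00238/35) ≈ -90.03°
PM = 180° + (-90.03°) = 89.97°

90.0 deg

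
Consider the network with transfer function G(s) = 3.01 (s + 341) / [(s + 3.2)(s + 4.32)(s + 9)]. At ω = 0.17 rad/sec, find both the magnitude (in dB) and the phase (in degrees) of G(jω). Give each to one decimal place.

|j0.17 + 341| = √(0.17² + 341²) = 341
|j0.17 + 3.2| = √(0.17² + 3.2²) = 3.205
|j0.17 + 4.32| = √(0.17² + 4.32²) = 4.323
|j0.17 + 9| = √(0.17² + 9²) = 9.002
|G(j0.17)| = 3.01 × 341 / (3.205 × 4.323 × 9.002) = 8.2304
20 log₁₀(8.2304) = 18.31 dB
∠(j0.17 + 341) = arctan(0.17/341) = 0.03°
∠(j0.17 + 3.2) = arctan(0.17/3.2) = 3.04°
∠(j0.17 + 4.32) = arctan(0.17/4.32) = 2.25°
∠(j0.17 + 9) = arctan(0.17/9) = 1.08°
∠G(j0.17) = 0.03° − (3.04° + 2.25° + 1.08°) = -6.35°

|G| = 18.3 dB, ∠G = -6.3 deg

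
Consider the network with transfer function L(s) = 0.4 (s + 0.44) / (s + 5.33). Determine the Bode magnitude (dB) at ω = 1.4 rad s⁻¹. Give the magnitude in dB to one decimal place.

-19.5 dB

|j1.4 + 0.44| = √(1.4² + 0.44²) = 1.468
|j1.4 + 5.33| = √(1.4² + 5.33²) = 5.511
|L(j1.4)| = 0.4 × 1.468 / 5.511 = 0.10652
20 log₁₀(0.10652) = -19.45 dB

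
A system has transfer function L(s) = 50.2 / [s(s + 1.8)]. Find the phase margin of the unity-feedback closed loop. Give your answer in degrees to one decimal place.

14.5°

Gain crossover: |L(jω)| = 1 at ω ≈ 6.97 rad/s.
∠L(j6.97) = −90° − arctan(6.97/1.8) ≈ -165.52°
PM = 180° + (-165.52°) = 14.48°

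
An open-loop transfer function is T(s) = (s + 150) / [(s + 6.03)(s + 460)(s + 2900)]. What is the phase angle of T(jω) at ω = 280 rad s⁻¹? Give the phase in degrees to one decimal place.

∠(j280 + 150) = arctan(280/150) = 61.82°
∠(j280 + 6.03) = arctan(280/6.03) = 88.77°
∠(j280 + 460) = arctan(280/460) = 31.33°
∠(j280 + 2900) = arctan(280/2900) = 5.51°
∠T(j280) = 61.82° − (88.77° + 31.33° + 5.51°) = -63.79°

-63.8°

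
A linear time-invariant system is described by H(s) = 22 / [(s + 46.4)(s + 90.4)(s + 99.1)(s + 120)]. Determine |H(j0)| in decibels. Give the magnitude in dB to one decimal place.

-127.1 dB

H(0) = 22 / (46.4 × 90.4 × 99.1 × 120) = 4.4104e-07
20 log₁₀(4.4104e-07) = -127.11 dB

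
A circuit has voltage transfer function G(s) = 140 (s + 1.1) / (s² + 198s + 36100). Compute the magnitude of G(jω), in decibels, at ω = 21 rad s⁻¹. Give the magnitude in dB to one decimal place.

-21.7 dB

|j21 + 1.1| = √(21² + 1.1²) = 21.03
|(j21)² + 198(j21) + 36100| = |35659 + j4158| = 3.59e+04
|G(j21)| = 140 × 21.03 / 3.59e+04 = 0.082005
20 log₁₀(0.082005) = -21.72 dB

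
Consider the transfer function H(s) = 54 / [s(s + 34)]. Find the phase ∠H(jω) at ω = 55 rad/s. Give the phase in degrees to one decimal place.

-148.3 deg

∠(j55 + 34) = arctan(55/34) = 58.28°
∠(j55) = 90.00°
∠H(j55) = − (58.28° + 90.00°) = -148.28°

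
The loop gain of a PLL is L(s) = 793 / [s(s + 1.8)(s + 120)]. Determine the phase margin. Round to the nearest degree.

37°

Gain crossover: |L(jω)| = 1 at ω ≈ 2.28 rad/s.
∠L(j2.28) = −90° − arctan(2.28/1.8) − arctan(2.28/120) ≈ -142.75°
PM = 180° + (-142.75°) = 37.25°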